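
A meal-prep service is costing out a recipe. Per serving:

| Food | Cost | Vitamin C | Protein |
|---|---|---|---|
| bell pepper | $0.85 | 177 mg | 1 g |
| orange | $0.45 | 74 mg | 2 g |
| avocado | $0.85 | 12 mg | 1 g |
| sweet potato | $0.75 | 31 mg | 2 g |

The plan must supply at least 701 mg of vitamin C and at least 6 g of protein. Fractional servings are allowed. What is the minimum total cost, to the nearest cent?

$3.49

At the optimum either one food covers both requirements or two foods hit both targets exactly; no other combination can be cheaper.
bell pepper only: max(701/177, 6/1) = 6 servings → $5.10.
orange only: max(701/74, 6/2) = 9.473 servings → $4.26.
avocado only: max(701/12, 6/1) = 58.42 servings → $49.65.
sweet potato only: max(701/31, 6/2) = 22.61 servings → $16.96.
bell pepper + orange with both tight: 3.421 servings and 1.289 servings → $3.49.
bell pepper + avocado with both tight: 3.812 servings and 2.188 servings → $5.10.
bell pepper + sweet potato with both tight: 3.765 servings and 1.118 servings → $4.04.
orange + avocado with both targets exact would need a negative amount; discard.
orange + sweet potato with both targets exact would need a negative amount; discard.
avocado + sweet potato: the both-tight solution has a negative serving — not a feasible corner.
The minimum over all feasible corners is $3.49.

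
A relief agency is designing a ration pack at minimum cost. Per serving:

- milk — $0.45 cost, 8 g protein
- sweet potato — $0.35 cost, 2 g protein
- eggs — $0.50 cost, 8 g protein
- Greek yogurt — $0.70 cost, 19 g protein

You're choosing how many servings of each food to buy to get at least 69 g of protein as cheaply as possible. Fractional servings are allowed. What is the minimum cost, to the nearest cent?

Cost per g of protein: Greek yogurt $0.0368, milk $0.0563, eggs $0.0625, sweet potato $0.1750.
With no serving limits, use only Greek yogurt: 69 g / 19 g = 3.632 servings × $0.70 = $2.54.

$2.54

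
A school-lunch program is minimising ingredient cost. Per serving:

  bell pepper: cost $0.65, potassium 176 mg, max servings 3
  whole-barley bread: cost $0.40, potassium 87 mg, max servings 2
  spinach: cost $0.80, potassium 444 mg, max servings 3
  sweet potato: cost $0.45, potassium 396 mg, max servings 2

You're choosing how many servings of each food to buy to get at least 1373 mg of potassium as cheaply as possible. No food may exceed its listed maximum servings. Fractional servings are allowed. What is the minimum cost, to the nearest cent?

Cost per mg of potassium: sweet potato $0.0011, spinach $0.0018, bell pepper $0.0037, whole-barley bread $0.0046.
Take 2 servings of sweet potato: +792.0 mg potassium for $0.90 (total $0.90, still need 581.0 mg).
Take 1.309 servings of spinach: +581.0 mg potassium for $1.05 (total $1.95, still need 0.0 mg).
Filling from the cheapest source first is optimal under one linear minimum: $1.95.

$1.95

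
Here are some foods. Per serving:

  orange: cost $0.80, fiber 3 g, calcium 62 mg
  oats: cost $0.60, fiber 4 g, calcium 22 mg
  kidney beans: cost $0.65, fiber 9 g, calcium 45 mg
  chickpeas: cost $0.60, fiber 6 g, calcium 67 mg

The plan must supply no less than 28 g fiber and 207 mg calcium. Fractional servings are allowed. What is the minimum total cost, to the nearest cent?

$2.32

Compare the cost at each extreme point of the feasible region.
orange only: max(28/3, 207/62) = 9.333 servings → $7.47.
oats only: max(28/4, 207/22) = 9.409 servings → $5.65.
kidney beans only: max(28/9, 207/45) = 4.6 servings → $2.99.
chickpeas only: max(28/6, 207/67) = 4.667 servings → $2.80.
orange + oats with both tight: 1.165 servings and 6.126 servings → $4.61.
orange + kidney beans with both tight: 1.426 servings and 2.636 servings → $2.85.
orange + chickpeas: the both-tight solution has a negative serving — not a feasible corner.
oats + kidney beans: intersection lies outside the first quadrant.
oats + chickpeas with both tight: 4.662 servings and 1.559 servings → $3.73.
kidney beans + chickpeas with both tight: 1.904 servings and 1.811 servings → $2.32.
Cheapest feasible corner: $2.32.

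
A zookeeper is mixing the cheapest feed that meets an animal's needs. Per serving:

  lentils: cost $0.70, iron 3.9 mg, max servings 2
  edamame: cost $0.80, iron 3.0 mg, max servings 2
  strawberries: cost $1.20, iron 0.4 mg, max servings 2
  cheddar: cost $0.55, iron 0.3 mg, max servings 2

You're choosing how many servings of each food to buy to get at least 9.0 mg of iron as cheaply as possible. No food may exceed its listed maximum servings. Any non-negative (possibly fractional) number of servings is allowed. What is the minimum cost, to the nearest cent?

$1.72

Cost per mg of iron: lentils $0.1795, edamame $0.2667, cheddar $1.8333, strawberries $3.0000.
Take 2 servings of lentils: +7.8 mg iron for $1.40 (total $1.40, still need 1.2 mg).
Take 0.4 servings of edamame: +1.2 mg iron for $0.32 (total $1.72, still need 0.0 mg).
Filling from the cheapest source first is optimal under one linear minimum: $1.72.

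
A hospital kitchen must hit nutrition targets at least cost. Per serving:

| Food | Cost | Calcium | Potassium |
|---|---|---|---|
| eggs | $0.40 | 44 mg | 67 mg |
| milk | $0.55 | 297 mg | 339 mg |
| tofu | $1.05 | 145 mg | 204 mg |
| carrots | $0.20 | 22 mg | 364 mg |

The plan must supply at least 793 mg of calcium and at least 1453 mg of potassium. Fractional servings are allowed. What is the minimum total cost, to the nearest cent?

This is a tiny linear program; its minimum lies at a vertex of the feasible set. List the vertices and price them.
eggs only: max(793/44, 1453/67) = 21.69 servings → $8.67.
milk only: max(793/297, 1453/339) = 4.286 servings → $2.36.
tofu only: max(793/145, 1453/204) = 7.123 servings → $7.48.
carrots only: max(793/22, 1453/364) = 36.05 servings → $7.21.
eggs + milk: intersection lies outside the first quadrant.
eggs + tofu: intersection lies outside the first quadrant.
eggs + carrots with both tight: 17.65 servings and 0.7427 servings → $7.21.
milk + tofu: the both-tight solution has a negative serving — not a feasible corner.
milk + carrots with both tight: 2.55 servings and 1.617 servings → $1.73.
tofu + carrots with both tight: 5.315 servings and 1.013 servings → $5.78.
So the least-cost plan costs $1.73.

$1.73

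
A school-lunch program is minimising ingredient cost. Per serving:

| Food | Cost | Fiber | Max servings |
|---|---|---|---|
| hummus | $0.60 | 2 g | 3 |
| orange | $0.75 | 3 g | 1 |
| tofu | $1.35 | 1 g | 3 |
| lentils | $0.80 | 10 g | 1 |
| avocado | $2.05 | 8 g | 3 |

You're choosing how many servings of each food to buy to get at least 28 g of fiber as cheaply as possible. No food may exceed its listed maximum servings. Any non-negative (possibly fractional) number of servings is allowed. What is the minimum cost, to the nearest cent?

Cost per g of fiber: lentils $0.0800, orange $0.2500, avocado $0.2562, hummus $0.3000, tofu $1.3500.
Take 1 serving of lentils: +10.0 g fiber for $0.80 (total $0.80, still need 18.0 g).
Take 1 serving of orange: +3.0 g fiber for $0.75 (total $1.55, still need 15.0 g).
Take 1.875 servings of avocado: +15.0 g fiber for $3.84 (total $5.39, still need 0.0 g).
Filling from the cheapest source first is optimal under one linear minimum: $5.39.

$5.39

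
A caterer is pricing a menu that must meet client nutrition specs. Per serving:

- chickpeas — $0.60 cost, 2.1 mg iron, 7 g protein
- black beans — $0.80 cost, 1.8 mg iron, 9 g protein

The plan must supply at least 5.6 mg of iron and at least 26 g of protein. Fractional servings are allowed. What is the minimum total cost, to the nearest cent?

With two linear requirements the optimum uses one or two foods; enumerate the corners.
chickpeas only: max(5.6/2.1, 26/7) = 3.714 servings → $2.23.
black beans only: max(5.6/1.8, 26/9) = 3.111 servings → $2.49.
chickpeas + black beans with both tight: 0.5714 servings and 2.444 servings → $2.30.
So the least-cost plan costs $2.23.

$2.23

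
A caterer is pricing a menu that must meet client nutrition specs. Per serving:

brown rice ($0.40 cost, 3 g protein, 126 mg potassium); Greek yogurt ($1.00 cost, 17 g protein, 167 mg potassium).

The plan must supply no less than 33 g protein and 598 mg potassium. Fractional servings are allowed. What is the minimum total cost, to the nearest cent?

With two linear requirements the optimum uses one or two foods; enumerate the corners.
brown rice only: max(33/3, 598/126) = 11 servings → $4.40.
Greek yogurt only: max(33/17, 598/167) = 3.581 servings → $3.58.
brown rice + Greek yogurt with both tight: 2.837 servings and 1.441 servings → $2.58.
The minimum over all feasible corners is $2.58.

$2.58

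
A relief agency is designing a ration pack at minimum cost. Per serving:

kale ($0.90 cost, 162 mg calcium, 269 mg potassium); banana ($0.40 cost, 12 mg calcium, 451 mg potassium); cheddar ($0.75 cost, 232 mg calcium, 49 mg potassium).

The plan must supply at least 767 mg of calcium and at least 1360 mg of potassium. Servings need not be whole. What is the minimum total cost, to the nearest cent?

Minimising a linear cost over {calcium ≥ 767, potassium ≥ 1360, servings ≥ 0} — the optimum is at a vertex, using one or two foods.
kale only: max(767/162, 1360/269) = 5.056 servings → $4.55.
banana only: max(767/12, 1360/451) = 63.92 servings → $25.57.
cheddar only: max(767/232, 1360/49) = 27.76 servings → $20.82.
kale + banana with both tight: 4.72 servings and 0.2004 servings → $4.33.
kale + cheddar: the both-tight solution has a negative serving — not a feasible corner.
banana + cheddar with both tight: 2.671 servings and 3.168 servings → $3.44.
Cheapest feasible corner: $3.44.

$3.44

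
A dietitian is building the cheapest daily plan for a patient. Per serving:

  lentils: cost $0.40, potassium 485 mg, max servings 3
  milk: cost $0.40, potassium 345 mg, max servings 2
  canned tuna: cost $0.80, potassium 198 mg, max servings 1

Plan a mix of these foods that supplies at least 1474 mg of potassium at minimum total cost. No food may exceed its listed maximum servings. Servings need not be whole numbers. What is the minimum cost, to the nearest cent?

$1.22

Cost per mg of potassium: lentils $0.0008, milk $0.0012, canned tuna $0.0040.
Take 3 servings of lentils: +1455.0 mg potassium for $1.20 (total $1.20, still need 19.0 mg).
Take 0.05507 servings of milk: +19.0 mg potassium for $0.02 (total $1.22, still need 0.0 mg).
Greedy by cheapest-per-mg is optimal for a single linear constraint, so the minimum cost is $1.22.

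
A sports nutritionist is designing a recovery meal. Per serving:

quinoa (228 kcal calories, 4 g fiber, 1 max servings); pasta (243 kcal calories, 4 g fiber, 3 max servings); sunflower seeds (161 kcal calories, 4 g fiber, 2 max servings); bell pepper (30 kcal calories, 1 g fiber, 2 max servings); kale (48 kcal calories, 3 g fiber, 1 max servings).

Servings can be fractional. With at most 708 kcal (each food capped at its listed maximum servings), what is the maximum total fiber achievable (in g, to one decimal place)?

17.8 g

Fiber per kcal: kale 0.0625, bell pepper 0.03333, sunflower seeds 0.02484, quinoa 0.01754, pasta 0.01646.
Take 1 serving of kale: uses 48 kcal, +3.0 g fiber (running total 3.0 g).
Take 2 servings of bell pepper: uses 60 kcal, +2.0 g fiber (running total 5.0 g).
Take 2 servings of sunflower seeds: uses 322 kcal, +8.0 g fiber (running total 13.0 g).
Take 1 serving of quinoa: uses 228 kcal, +4.0 g fiber (running total 17.0 g).
Take 0.2058 servings of pasta: uses 50 kcal, +0.8 g fiber (running total 17.8 g).
Filling greedily by fiber-per-kcal is optimal for one linear limit, giving 17.8 g.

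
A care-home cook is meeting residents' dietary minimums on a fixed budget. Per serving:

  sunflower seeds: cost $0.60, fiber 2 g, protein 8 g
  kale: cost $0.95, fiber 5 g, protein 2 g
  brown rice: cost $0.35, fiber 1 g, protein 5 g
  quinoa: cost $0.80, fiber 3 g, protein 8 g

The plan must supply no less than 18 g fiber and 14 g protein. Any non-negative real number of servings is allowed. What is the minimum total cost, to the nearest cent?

At the optimum either one food covers both requirements or two foods hit both targets exactly; no other combination can be cheaper.
sunflower seeds only: max(18/2, 14/8) = 9 servings → $5.40.
kale only: max(18/5, 14/2) = 7 servings → $6.65.
brown rice only: max(18/1, 14/5) = 18 servings → $6.30.
quinoa only: max(18/3, 14/8) = 6 servings → $4.80.
sunflower seeds + kale with both tight: 0.9444 servings and 3.222 servings → $3.63.
sunflower seeds + brown rice: the both-tight solution has a negative serving — not a feasible corner.
sunflower seeds + quinoa: intersection lies outside the first quadrant.
kale + brown rice with both tight: 3.304 servings and 1.478 servings → $3.66.
kale + quinoa with both tight: 3 servings and 1 serving → $3.65.
brown rice + quinoa: the both-tight solution has a negative serving — not a feasible corner.
So the least-cost plan costs $3.63.

$3.63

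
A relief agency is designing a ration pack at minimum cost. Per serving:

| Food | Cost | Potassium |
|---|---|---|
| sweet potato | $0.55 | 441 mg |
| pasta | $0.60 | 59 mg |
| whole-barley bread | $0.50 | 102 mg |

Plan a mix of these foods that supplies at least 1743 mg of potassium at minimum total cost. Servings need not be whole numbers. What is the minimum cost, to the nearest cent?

Cost per mg of potassium: sweet potato $0.0012, whole-barley bread $0.0049, pasta $0.0102.
With no serving limits, use only sweet potato: 1743 mg / 441 mg = 3.952 servings × $0.55 = $2.17.

$2.17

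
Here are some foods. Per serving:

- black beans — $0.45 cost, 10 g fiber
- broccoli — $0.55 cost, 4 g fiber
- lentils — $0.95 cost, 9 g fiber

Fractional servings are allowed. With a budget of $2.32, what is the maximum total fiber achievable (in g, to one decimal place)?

Fiber per dollar: black beans 22.22, lentils 9.474, broccoli 7.273.
With no serving limits, spend the whole cost allowance on black beans: $2.32 / $0.45 × 10 g = 51.6 g.

51.6 g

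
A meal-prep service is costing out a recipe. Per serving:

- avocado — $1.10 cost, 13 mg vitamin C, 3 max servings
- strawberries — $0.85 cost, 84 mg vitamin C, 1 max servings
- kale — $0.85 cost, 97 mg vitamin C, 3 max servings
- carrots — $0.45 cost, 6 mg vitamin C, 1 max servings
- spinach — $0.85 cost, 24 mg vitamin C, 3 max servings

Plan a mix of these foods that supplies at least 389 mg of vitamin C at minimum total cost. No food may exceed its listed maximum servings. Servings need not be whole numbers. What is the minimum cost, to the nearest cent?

$3.90

Cost per mg of vitamin C: kale $0.0088, strawberries $0.0101, spinach $0.0354, carrots $0.0750, avocado $0.0846.
Take 3 servings of kale: +291.0 mg vitamin C for $2.55 (total $2.55, still need 98.0 mg).
Take 1 serving of strawberries: +84.0 mg vitamin C for $0.85 (total $3.40, still need 14.0 mg).
Take 0.5833 servings of spinach: +14.0 mg vitamin C for $0.50 (total $3.90, still need 0.0 mg).
Filling from the cheapest source first is optimal under one linear minimum: $3.90.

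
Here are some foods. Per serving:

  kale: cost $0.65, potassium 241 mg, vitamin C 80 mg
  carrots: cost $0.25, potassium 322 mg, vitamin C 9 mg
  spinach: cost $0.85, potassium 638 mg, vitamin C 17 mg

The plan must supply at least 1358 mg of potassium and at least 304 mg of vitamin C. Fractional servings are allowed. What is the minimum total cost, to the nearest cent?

Two binding constraints pin down two serving amounts, so the optimal mix uses at most two foods. The candidates are each food alone (scaled to the tighter of potassium/vitamin C) and each pair with both constraints tight.
kale only: max(1358/241, 304/80) = 5.635 servings → $3.66.
carrots only: max(1358/322, 304/9) = 33.78 servings → $8.44.
spinach only: max(1358/638, 304/17) = 17.88 servings → $15.20.
kale + carrots with both tight: 3.631 servings and 1.5 servings → $2.74.
kale + spinach with both tight: 3.64 servings and 0.7536 servings → $3.01.
carrots + spinach: intersection lies outside the first quadrant.
So the least-cost plan costs $2.74.

$2.74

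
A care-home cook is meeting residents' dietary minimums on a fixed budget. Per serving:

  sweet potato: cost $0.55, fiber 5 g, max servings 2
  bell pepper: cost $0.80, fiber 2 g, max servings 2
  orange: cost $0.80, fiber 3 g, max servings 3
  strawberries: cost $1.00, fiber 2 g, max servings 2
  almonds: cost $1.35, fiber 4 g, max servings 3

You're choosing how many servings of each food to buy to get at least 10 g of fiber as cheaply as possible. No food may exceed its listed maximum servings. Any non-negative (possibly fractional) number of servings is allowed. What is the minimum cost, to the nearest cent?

$1.10

Cost per g of fiber: sweet potato $0.1100, orange $0.2667, almonds $0.3375, bell pepper $0.4000, strawberries $0.5000.
Take 2 servings of sweet potato: +10.0 g fiber for $1.10 (total $1.10, still need 0.0 g).
Filling from the cheapest source first is optimal under one linear minimum: $1.10.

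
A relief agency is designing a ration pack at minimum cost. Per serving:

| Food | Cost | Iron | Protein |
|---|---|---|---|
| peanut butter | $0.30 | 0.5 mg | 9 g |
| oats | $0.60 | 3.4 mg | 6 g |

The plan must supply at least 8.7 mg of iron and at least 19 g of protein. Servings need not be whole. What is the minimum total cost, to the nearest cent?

$1.63

A basic optimal solution has at most two foods positive. Try each food alone and each pair with both targets met exactly.
peanut butter only: max(8.7/0.5, 19/9) = 17.4 servings → $5.22.
oats only: max(8.7/3.4, 19/6) = 3.167 servings → $1.90.
peanut butter + oats with both tight: 0.4493 servings and 2.493 servings → $1.63.
So the least-cost plan costs $1.63.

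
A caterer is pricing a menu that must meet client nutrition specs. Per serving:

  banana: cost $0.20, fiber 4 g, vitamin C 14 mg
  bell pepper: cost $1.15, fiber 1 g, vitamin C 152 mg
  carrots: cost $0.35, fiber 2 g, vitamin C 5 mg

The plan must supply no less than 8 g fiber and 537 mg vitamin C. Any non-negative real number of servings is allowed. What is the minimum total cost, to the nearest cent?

The cheapest plan sits at a corner of the feasible region — with two constraints it uses at most two foods.
banana only: max(8/4, 537/14) = 38.36 servings → $7.67.
bell pepper only: max(8/1, 537/152) = 8 servings → $9.20.
carrots only: max(8/2, 537/5) = 107.4 servings → $37.59.
banana + bell pepper with both tight: 1.143 servings and 3.428 servings → $4.17.
banana + carrots: the both-tight solution has a negative serving — not a feasible corner.
bell pepper + carrots with both tight: 3.458 servings and 2.271 servings → $4.77.
So the least-cost plan costs $4.17.

$4.17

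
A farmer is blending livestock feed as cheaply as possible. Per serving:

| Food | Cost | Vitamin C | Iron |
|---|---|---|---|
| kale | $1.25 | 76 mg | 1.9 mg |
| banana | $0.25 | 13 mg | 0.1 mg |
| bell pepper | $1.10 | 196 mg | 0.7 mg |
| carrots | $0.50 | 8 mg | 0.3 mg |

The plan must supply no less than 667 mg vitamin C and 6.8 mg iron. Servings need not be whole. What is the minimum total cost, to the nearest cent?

kale only: max(667/76, 6.8/1.9) = 8.776 servings → $10.97.
banana only: max(667/13, 6.8/0.1) = 68 servings → $17.00.
bell pepper only: max(667/196, 6.8/0.7) = 9.714 servings → $10.69.
carrots only: max(667/8, 6.8/0.3) = 83.38 servings → $41.69.
kale + banana with both tight: 1.269 servings and 43.89 servings → $12.56.
kale + bell pepper with both tight: 2.713 servings and 2.351 servings → $5.98.
kale + carrots: intersection lies outside the first quadrant.
banana + bell pepper: the both-tight solution has a negative serving — not a feasible corner.
banana + carrots with both tight: 47 servings and 7 servings → $15.25.
bell pepper + carrots with both tight: 2.739 servings and 16.28 servings → $11.15.
The minimum over all feasible corners is $5.98.

$5.98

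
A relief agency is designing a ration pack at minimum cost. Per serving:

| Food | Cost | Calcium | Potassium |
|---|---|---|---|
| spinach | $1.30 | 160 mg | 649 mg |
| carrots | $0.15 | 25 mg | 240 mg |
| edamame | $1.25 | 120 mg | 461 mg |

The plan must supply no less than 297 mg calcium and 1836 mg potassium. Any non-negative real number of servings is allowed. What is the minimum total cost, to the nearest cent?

At the optimum either one food covers both requirements or two foods hit both targets exactly; no other combination can be cheaper.
spinach only: max(297/160, 1836/649) = 2.829 servings → $3.68.
carrots only: max(297/25, 1836/240) = 11.88 servings → $1.78.
edamame only: max(297/120, 1836/461) = 3.983 servings → $4.98.
spinach + carrots with both tight: 1.145 servings and 4.555 servings → $2.17.
spinach + edamame: the both-tight solution has a negative serving — not a feasible corner.
carrots + edamame with both tight: 4.828 servings and 1.469 servings → $2.56.
The minimum over all feasible corners is $1.78.

$1.78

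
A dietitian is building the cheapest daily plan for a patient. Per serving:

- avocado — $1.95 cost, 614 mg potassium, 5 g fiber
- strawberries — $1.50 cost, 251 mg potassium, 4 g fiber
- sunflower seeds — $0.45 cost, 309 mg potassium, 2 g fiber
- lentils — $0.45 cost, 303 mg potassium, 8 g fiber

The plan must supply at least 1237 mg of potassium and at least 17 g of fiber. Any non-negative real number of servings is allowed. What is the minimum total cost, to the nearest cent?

Two binding constraints pin down two serving amounts, so the optimal mix uses at most two foods. The candidates are each food alone (scaled to the tighter of potassium/fiber) and each pair with both constraints tight.
avocado only: max(1237/614, 17/5) = 3.4 servings → $6.63.
strawberries only: max(1237/251, 17/4) = 4.928 servings → $7.39.
sunflower seeds only: max(1237/309, 17/2) = 8.5 servings → $3.83.
lentils only: max(1237/303, 17/8) = 4.083 servings → $1.84.
avocado + strawberries with both tight: 0.567 servings and 3.541 servings → $6.42.
avocado + sunflower seeds: the both-tight solution has a negative serving — not a feasible corner.
avocado + lentils with both tight: 1.397 servings and 1.252 servings → $3.29.
strawberries + sunflower seeds with both tight: 3.786 servings and 0.9278 servings → $6.10.
strawberries + lentils with both targets exact would need a negative amount; discard.
sunflower seeds + lentils with both tight: 2.543 servings and 1.489 servings → $1.81.
The minimum over all feasible corners is $1.81.

$1.81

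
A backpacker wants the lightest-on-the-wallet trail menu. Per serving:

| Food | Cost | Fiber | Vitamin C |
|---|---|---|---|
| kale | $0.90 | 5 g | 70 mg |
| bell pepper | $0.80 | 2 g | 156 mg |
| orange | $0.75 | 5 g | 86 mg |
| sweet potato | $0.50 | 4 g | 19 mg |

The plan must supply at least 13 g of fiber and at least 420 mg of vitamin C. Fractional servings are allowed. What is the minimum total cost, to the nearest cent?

$2.76

An LP optimum is at a vertex; with two nutrient constraints at most two foods are used. Check each candidate.
kale only: max(13/5, 420/70) = 6 servings → $5.40.
bell pepper only: max(13/2, 420/156) = 6.5 servings → $5.20.
orange only: max(13/5, 420/86) = 4.884 servings → $3.66.
sweet potato only: max(13/4, 420/19) = 22.11 servings → $11.05.
kale + bell pepper with both tight: 1.856 servings and 1.859 servings → $3.16.
kale + orange: the both-tight solution has a negative serving — not a feasible corner.
kale + sweet potato: intersection lies outside the first quadrant.
bell pepper + orange with both tight: 1.615 servings and 1.954 servings → $2.76.
bell pepper + sweet potato with both tight: 2.445 servings and 2.027 servings → $2.97.
orange + sweet potato: intersection lies outside the first quadrant.
The minimum over all feasible corners is $2.76.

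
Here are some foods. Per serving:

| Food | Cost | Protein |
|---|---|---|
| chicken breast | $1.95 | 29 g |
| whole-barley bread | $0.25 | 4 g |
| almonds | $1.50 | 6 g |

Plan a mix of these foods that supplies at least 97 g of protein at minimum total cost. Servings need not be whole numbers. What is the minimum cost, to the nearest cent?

Cost per g of protein: whole-barley bread $0.0625, chicken breast $0.0672, almonds $0.2500.
With no serving limits, use only whole-barley bread: 97 g / 4 g = 24.25 servings × $0.25 = $6.06.

$6.06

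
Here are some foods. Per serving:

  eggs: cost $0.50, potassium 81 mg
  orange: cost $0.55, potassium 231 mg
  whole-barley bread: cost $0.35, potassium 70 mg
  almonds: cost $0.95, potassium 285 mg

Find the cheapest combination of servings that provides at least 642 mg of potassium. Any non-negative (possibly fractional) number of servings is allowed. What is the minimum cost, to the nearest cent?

Cost per mg of potassium: orange $0.0024, almonds $0.0033, whole-barley bread $0.0050, eggs $0.0062.
With no serving limits, use only orange: 642 mg / 231 mg = 2.779 servings × $0.55 = $1.53.

$1.53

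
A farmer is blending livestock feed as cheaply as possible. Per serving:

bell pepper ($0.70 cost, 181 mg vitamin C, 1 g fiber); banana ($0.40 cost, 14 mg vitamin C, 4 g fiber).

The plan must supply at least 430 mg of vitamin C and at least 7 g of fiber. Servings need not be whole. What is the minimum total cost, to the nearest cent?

For a min-cost LP with two ≥-constraints, a basic feasible solution has at most two positive variables.
bell pepper only: max(430/181, 7/1) = 7 servings → $4.90.
banana only: max(430/14, 7/4) = 30.71 servings → $12.29.
bell pepper + banana with both tight: 2.285 servings and 1.179 servings → $2.07.
The minimum over all feasible corners is $2.07.

$2.07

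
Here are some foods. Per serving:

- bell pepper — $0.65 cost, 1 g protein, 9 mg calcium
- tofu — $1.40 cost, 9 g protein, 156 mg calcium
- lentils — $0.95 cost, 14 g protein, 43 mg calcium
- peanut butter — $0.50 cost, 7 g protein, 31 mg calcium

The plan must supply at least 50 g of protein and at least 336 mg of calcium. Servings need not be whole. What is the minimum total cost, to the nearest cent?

$4.32

bell pepper only: max(50/1, 336/9) = 50 servings → $32.50.
tofu only: max(50/9, 336/156) = 5.556 servings → $7.78.
lentils only: max(50/14, 336/43) = 7.814 servings → $7.42.
peanut butter only: max(50/7, 336/31) = 10.84 servings → $5.42.
bell pepper + tofu with both targets exact would need a negative amount; discard.
bell pepper + lentils with both tight: 30.77 servings and 1.373 servings → $21.31.
bell pepper + peanut butter with both tight: 25.06 servings and 3.562 servings → $18.07.
tofu + lentils with both tight: 1.421 servings and 2.658 servings → $4.51.
tofu + peanut butter with both tight: 0.9865 servings and 5.875 servings → $4.32.
lentils + peanut butter: the both-tight solution has a negative serving — not a feasible corner.
So the least-cost plan costs $4.32.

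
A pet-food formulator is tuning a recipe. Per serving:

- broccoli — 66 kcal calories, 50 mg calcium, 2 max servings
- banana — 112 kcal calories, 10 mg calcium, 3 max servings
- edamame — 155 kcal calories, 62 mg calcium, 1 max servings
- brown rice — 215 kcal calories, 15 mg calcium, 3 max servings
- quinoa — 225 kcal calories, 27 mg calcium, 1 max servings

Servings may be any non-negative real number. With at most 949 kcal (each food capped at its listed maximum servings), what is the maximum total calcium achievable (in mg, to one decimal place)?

226.0 mg

Calcium per kcal: broccoli 0.7576, edamame 0.4, quinoa 0.12, banana 0.08929, brown rice 0.06977.
Take 2 servings of broccoli: uses 132 kcal, +100.0 mg calcium (running total 100.0 mg).
Take 1 serving of edamame: uses 155 kcal, +62.0 mg calcium (running total 162.0 mg).
Take 1 serving of quinoa: uses 225 kcal, +27.0 mg calcium (running total 189.0 mg).
Take 3 servings of banana: uses 336 kcal, +30.0 mg calcium (running total 219.0 mg).
Take 0.4698 servings of brown rice: uses 101 kcal, +7.0 mg calcium (running total 226.0 mg).
Filling greedily by calcium-per-kcal is optimal for one linear limit, giving 226.0 mg.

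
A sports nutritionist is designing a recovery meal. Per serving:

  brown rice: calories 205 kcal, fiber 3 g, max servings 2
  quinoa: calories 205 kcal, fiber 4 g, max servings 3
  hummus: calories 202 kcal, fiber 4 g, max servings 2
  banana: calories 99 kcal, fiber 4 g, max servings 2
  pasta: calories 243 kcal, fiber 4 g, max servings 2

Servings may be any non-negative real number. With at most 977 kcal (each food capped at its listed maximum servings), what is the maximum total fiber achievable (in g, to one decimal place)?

Fiber per kcal: banana 0.0404, hummus 0.0198, quinoa 0.01951, pasta 0.01646, brown rice 0.01463.
Take 2 servings of banana: uses 198 kcal, +8.0 g fiber (running total 8.0 g).
Take 2 servings of hummus: uses 404 kcal, +8.0 g fiber (running total 16.0 g).
Take 1.829 servings of quinoa: uses 375 kcal, +7.3 g fiber (running total 23.3 g).
Filling greedily by fiber-per-kcal is optimal for one linear limit, giving 23.3 g.

23.3 g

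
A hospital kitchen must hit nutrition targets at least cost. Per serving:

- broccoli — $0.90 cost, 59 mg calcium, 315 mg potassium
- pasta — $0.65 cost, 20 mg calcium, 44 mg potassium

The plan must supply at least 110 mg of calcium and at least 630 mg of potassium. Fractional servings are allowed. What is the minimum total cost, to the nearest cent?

broccoli only: max(110/59, 630/315) = 2 servings → $1.80.
pasta only: max(110/20, 630/44) = 14.32 servings → $9.31.
broccoli + pasta: the both-tight solution has a negative serving — not a feasible corner.
So the least-cost plan costs $1.80.

$1.80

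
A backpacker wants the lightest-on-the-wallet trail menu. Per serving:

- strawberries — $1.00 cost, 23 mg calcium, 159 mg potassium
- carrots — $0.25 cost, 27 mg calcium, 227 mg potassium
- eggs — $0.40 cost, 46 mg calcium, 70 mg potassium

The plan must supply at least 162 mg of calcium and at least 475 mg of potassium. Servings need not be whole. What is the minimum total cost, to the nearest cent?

$1.43

Two binding constraints pin down two serving amounts, so the optimal mix uses at most two foods. The candidates are each food alone (scaled to the tighter of calcium/potassium) and each pair with both constraints tight.
strawberries only: max(162/23, 475/159) = 7.043 servings → $7.04.
carrots only: max(162/27, 475/227) = 6 servings → $1.50.
eggs only: max(162/46, 475/70) = 6.786 servings → $2.71.
strawberries + carrots with both targets exact would need a negative amount; discard.
strawberries + eggs with both tight: 1.843 servings and 2.6 servings → $2.88.
carrots + eggs with both tight: 1.229 servings and 2.8 servings → $1.43.
So the least-cost plan costs $1.43.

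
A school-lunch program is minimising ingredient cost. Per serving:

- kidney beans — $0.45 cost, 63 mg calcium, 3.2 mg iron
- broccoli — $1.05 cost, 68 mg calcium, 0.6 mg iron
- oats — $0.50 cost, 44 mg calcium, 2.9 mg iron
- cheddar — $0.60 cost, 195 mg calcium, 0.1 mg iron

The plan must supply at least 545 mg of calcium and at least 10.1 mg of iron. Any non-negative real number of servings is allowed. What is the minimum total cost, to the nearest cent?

$2.47

This is a tiny linear program; its minimum lies at a vertex of the feasible set. List the vertices and price them.
kidney beans only: max(545/63, 10.1/3.2) = 8.651 servings → $3.89.
broccoli only: max(545/68, 10.1/0.6) = 16.83 servings → $17.68.
oats only: max(545/44, 10.1/2.9) = 12.39 servings → $6.19.
cheddar only: max(545/195, 10.1/0.1) = 101 servings → $60.60.
kidney beans + broccoli with both tight: 2.001 servings and 6.161 servings → $7.37.
kidney beans + oats: the both-tight solution has a negative serving — not a feasible corner.
kidney beans + cheddar with both tight: 3.1 servings and 1.793 servings → $2.47.
broccoli + oats with both tight: 6.652 servings and 2.107 servings → $8.04.
broccoli + cheddar: intersection lies outside the first quadrant.
oats + cheddar with both tight: 3.413 servings and 2.025 servings → $2.92.
Cheapest feasible corner: $2.47.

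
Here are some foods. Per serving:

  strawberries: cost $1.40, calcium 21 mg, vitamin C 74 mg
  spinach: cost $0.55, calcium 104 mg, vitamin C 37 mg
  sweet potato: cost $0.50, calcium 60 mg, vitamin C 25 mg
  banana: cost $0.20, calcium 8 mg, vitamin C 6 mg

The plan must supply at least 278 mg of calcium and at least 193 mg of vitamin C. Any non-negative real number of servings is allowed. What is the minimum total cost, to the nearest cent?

$2.87

A basic optimal solution has at most two foods positive. Try each food alone and each pair with both targets met exactly.
strawberries only: max(278/21, 193/74) = 13.24 servings → $18.53.
spinach only: max(278/104, 193/37) = 5.216 servings → $2.87.
sweet potato only: max(278/60, 193/25) = 7.72 servings → $3.86.
banana only: max(278/8, 193/6) = 34.75 servings → $6.95.
strawberries + spinach with both tight: 1.414 servings and 2.387 servings → $3.29.
strawberries + sweet potato with both tight: 1.183 servings and 4.219 servings → $3.77.
strawberries + banana: the both-tight solution has a negative serving — not a feasible corner.
spinach + sweet potato: the both-tight solution has a negative serving — not a feasible corner.
spinach + banana with both tight: 0.378 servings and 29.84 servings → $6.17.
sweet potato + banana with both tight: 0.775 servings and 28.94 servings → $6.17.
The minimum over all feasible corners is $2.87.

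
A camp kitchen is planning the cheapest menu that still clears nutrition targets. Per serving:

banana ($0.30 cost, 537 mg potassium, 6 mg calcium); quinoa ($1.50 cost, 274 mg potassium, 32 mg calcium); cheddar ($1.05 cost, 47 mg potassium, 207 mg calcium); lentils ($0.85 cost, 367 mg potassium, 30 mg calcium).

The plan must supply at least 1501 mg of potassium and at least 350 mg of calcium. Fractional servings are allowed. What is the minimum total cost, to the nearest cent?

This is a tiny linear program; its minimum lies at a vertex of the feasible set. List the vertices and price them.
banana only: max(1501/537, 350/6) = 58.33 servings → $17.50.
quinoa only: max(1501/274, 350/32) = 10.94 servings → $16.41.
cheddar only: max(1501/47, 350/207) = 31.94 servings → $33.53.
lentils only: max(1501/367, 350/30) = 11.67 servings → $9.92.
banana + quinoa: intersection lies outside the first quadrant.
banana + cheddar with both tight: 2.654 servings and 1.614 servings → $2.49.
banana + lentils with both targets exact would need a negative amount; discard.
quinoa + cheddar with both tight: 5.329 servings and 0.867 servings → $8.90.
quinoa + lentils: the both-tight solution has a negative serving — not a feasible corner.
cheddar + lentils with both tight: 1.119 servings and 3.947 servings → $4.53.
The minimum over all feasible corners is $2.49.

$2.49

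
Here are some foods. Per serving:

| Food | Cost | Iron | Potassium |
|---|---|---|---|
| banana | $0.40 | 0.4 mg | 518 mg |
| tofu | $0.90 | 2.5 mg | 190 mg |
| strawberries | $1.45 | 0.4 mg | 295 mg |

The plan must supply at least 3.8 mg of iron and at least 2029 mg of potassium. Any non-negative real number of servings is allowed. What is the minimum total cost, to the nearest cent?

An LP optimum is at a vertex; with two nutrient constraints at most two foods are used. Check each candidate.
banana only: max(3.8/0.4, 2029/518) = 9.5 servings → $3.80.
tofu only: max(3.8/2.5, 2029/190) = 10.68 servings → $9.61.
strawberries only: max(3.8/0.4, 2029/295) = 9.5 servings → $13.78.
banana + tofu with both tight: 3.569 servings and 0.949 servings → $2.28.
banana + strawberries: the both-tight solution has a negative serving — not a feasible corner.
tofu + strawberries with both tight: 0.4677 servings and 6.577 servings → $9.96.
Cheapest feasible corner: $2.28.

$2.28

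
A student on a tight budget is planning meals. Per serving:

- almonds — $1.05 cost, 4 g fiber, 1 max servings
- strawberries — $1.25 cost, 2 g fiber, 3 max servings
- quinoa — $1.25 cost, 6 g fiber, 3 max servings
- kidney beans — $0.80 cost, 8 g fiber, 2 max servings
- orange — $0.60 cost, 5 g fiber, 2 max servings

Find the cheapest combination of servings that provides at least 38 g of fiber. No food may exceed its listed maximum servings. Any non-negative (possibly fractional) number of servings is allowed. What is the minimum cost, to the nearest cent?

$5.30

Cost per g of fiber: kidney beans $0.1000, orange $0.1200, quinoa $0.2083, almonds $0.2625, strawberries $0.6250.
Take 2 servings of kidney beans: +16.0 g fiber for $1.60 (total $1.60, still need 22.0 g).
Take 2 servings of orange: +10.0 g fiber for $1.20 (total $2.80, still need 12.0 g).
Take 2 servings of quinoa: +12.0 g fiber for $2.50 (total $5.30, still need 0.0 g).
Greedy by cheapest-per-g is optimal for a single linear constraint, so the minimum cost is $5.30.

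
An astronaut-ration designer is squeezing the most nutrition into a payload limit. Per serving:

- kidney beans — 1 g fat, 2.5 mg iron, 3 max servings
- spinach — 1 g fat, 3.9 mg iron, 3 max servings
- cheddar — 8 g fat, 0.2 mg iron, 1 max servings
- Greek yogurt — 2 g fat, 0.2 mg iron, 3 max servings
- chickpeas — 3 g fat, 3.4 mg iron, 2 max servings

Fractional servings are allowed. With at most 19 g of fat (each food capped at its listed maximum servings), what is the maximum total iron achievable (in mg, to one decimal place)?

Iron per g fat: spinach 3.9, kidney beans 2.5, chickpeas 1.133, Greek yogurt 0.1, cheddar 0.025.
Take 3 servings of spinach: uses 3 g fat, +11.7 mg iron (running total 11.7 mg).
Take 3 servings of kidney beans: uses 3 g fat, +7.5 mg iron (running total 19.2 mg).
Take 2 servings of chickpeas: uses 6 g fat, +6.8 mg iron (running total 26.0 mg).
Take 3 servings of Greek yogurt: uses 6 g fat, +0.6 mg iron (running total 26.6 mg).
Take 0.125 servings of cheddar: uses 1 g fat, +0.0 mg iron (running total 26.6 mg).
Filling greedily by iron-per-g fat is optimal for one linear limit, giving 26.6 mg.

26.6 mg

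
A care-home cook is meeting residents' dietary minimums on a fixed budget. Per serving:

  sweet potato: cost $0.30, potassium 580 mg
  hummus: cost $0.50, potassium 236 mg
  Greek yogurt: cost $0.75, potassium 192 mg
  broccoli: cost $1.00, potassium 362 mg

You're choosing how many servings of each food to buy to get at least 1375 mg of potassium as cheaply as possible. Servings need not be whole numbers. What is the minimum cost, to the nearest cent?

$0.71

Cost per mg of potassium: sweet potato $0.0005, hummus $0.0021, broccoli $0.0028, Greek yogurt $0.0039.
With no serving limits, use only sweet potato: 1375 mg / 580 mg = 2.371 servings × $0.30 = $0.71.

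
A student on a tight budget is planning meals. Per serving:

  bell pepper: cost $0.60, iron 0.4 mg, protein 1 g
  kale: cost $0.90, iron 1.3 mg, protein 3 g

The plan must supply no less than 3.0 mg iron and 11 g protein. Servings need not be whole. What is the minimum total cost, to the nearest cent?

Check every corner: each single food scaled to meet both minima, and each pair solved so both constraints bind.
bell pepper only: max(3.0/0.4, 11/1) = 11 servings → $6.60.
kale only: max(3.0/1.3, 11/3) = 3.667 servings → $3.30.
bell pepper + kale: the both-tight solution has a negative serving — not a feasible corner.
So the least-cost plan costs $3.30.

$3.30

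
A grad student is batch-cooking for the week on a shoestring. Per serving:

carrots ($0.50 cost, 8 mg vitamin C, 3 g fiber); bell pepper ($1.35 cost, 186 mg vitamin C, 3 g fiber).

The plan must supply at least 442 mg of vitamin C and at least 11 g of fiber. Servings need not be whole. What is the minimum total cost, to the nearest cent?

$3.80

This is a tiny linear program; its minimum lies at a vertex of the feasible set. List the vertices and price them.
carrots only: max(442/8, 11/3) = 55.25 servings → $27.62.
bell pepper only: max(442/186, 11/3) = 3.667 servings → $4.95.
carrots + bell pepper with both tight: 1.348 servings and 2.318 servings → $3.80.
So the least-cost plan costs $3.80.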